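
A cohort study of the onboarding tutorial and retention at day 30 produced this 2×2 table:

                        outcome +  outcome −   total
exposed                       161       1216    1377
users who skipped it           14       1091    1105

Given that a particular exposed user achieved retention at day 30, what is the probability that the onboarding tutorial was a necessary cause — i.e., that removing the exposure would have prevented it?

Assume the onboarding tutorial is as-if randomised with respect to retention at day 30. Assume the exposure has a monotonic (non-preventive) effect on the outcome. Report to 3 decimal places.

PN ≈ 0.892

p₁ = P(outcome | exposed) = 161/1377 = 0.11692
p₀ = P(outcome | unexposed) = 14/1105 = 0.01267
Under exogeneity and monotonicity, PN = (p₁ − p₀)/p₁.
PN = (0.11692 − 0.01267) / 0.11692 ≈ 0.8916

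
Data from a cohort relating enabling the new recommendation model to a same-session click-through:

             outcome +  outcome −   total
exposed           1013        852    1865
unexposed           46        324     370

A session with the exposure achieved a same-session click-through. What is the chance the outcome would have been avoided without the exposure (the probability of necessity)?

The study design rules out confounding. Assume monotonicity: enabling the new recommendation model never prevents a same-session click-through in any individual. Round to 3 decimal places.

p₁ = P(outcome | exposed) = 1013/1865 = 0.54316
p₀ = P(outcome | unexposed) = 46/370 = 0.12432
Under exogeneity and monotonicity, PN = (p₁ − p₀)/p₁.
PN = (0.54316 − 0.12432) / 0.54316 ≈ 0.7711

PN ≈ 0.771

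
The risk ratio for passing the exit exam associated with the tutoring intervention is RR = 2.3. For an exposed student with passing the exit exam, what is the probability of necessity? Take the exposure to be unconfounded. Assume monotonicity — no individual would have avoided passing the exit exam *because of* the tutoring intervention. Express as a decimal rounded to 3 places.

Under exogeneity and monotonicity, PN = (RR − 1) / RR = 1 − 1/RR.
PN = (2.3 − 1) / 2.3 = 1.3 / 2.3 ≈ 0.5652

PN ≈ 0.565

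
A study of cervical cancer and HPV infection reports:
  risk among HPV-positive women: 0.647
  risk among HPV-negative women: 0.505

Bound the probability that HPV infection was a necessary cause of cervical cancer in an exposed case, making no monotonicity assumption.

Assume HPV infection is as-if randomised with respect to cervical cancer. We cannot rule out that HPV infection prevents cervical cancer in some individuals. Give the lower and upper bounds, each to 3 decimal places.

Let p₁ = 0.647, p₀ = 0.505.
Under exogeneity alone the bounds on PN are max{0,(p₁−p₀)/p₁} ≤ PN ≤ min{1,(1−p₀)/p₁}.
  lower = (p₁ − p₀)/p₁ = 0.142 / 0.647 ≈ 0.2195
  upper = min{1, (1 − p₀)/p₁} = 0.495 / 0.647 ≈ 0.7651

0.219 ≤ PN ≤ 0.765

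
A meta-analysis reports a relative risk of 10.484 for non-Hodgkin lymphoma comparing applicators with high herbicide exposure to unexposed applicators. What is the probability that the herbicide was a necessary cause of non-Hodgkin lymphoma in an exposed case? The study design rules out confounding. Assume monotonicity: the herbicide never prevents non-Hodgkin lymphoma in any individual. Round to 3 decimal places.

PN ≈ 0.905

Under exogeneity and monotonicity, PN = (RR − 1) / RR = 1 − 1/RR.
PN = (10.484 − 1) / 10.484 = 9.484 / 10.484 ≈ 0.9046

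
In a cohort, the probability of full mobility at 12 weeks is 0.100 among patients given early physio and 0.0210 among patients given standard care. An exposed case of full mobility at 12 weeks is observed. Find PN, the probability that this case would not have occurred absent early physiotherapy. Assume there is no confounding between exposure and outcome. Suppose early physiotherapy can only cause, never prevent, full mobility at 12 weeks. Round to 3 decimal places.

PN ≈ 0.790

Let p₁ = 0.1, p₀ = 0.021.
Under exogeneity and monotonicity, PN = (p₁ − p₀) / p₁.
PN = (0.1 − 0.021) / 0.1 = 0.079 / 0.1 ≈ 0.7900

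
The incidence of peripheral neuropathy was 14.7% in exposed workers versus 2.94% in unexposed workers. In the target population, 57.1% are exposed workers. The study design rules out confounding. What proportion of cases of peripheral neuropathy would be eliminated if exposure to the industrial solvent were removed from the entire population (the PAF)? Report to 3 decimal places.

PAF ≈ 0.695

p₁ = 0.147, p₀ = 0.0294.
Overall risk P(Y=1) = π·p₁ + (1−π)·p₀ = 0.571×0.147 + 0.429×0.0294 = 0.09655.
Under exogeneity, PAF = [P(Y=1) − p₀] / P(Y=1).
PAF = (0.09655 − 0.0294) / 0.09655 ≈ 0.6955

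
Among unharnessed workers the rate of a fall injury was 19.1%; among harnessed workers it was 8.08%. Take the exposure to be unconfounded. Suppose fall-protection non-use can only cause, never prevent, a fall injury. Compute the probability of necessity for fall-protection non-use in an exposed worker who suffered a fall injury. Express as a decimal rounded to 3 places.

p₁ = 0.191, p₀ = 0.0808.
Under exogeneity and monotonicity, PN = (p₁ − p₀) / p₁.
PN = (0.191 − 0.0808) / 0.191 = 0.1102 / 0.191 ≈ 0.5770

PN ≈ 0.577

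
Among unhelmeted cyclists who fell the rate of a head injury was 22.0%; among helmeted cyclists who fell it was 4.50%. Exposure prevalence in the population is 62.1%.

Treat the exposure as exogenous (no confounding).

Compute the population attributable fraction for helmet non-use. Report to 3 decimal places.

p₁ = 0.22, p₀ = 0.045.
Overall risk P(Y=1) = π·p₁ + (1−π)·p₀ = 0.621×0.22 + 0.379×0.045 = 0.15368.
Under exogeneity, PAF = [P(Y=1) − p₀] / P(Y=1).
PAF = (0.15368 − 0.045) / 0.15368 ≈ 0.7072

PAF ≈ 0.707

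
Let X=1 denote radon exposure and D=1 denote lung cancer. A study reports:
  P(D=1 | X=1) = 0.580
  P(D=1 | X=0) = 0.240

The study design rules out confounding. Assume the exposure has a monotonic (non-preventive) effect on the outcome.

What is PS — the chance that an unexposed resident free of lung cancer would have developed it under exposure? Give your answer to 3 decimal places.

PS ≈ 0.447

Let p₁ = 0.58, p₀ = 0.24.
Under exogeneity and monotonicity, PS = (p₁ − p₀) / (1 − p₀).
PS = (0.58 − 0.24) / (1 − 0.24) = 0.34 / 0.76 ≈ 0.4474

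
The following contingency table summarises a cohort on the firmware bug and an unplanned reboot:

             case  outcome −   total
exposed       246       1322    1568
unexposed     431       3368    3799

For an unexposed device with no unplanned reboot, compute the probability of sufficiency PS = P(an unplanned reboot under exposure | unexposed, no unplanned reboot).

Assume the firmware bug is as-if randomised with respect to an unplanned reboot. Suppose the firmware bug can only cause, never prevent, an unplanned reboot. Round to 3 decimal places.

p₁ = P(outcome | exposed) = 246/1568 = 0.15689
p₀ = P(outcome | unexposed) = 431/3799 = 0.11345
Under exogeneity and monotonicity, PS = (p₁ − p₀)/(1 − p₀).
PS = (0.15689 − 0.11345) / 0.88655 ≈ 0.0490

PS ≈ 0.049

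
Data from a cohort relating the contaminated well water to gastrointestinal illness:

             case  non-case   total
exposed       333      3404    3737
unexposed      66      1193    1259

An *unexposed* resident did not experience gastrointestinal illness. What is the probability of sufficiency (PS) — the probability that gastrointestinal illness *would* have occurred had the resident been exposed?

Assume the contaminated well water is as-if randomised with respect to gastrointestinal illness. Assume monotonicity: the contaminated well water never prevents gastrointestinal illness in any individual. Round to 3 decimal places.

p₁ = P(outcome | exposed) = 333/3737 = 0.089109
p₀ = P(outcome | unexposed) = 66/1259 = 0.052423
Under exogeneity and monotonicity, PS = (p₁ − p₀)/(1 − p₀).
PS = (0.089109 − 0.052423) / 0.94758 ≈ 0.0387

PS ≈ 0.039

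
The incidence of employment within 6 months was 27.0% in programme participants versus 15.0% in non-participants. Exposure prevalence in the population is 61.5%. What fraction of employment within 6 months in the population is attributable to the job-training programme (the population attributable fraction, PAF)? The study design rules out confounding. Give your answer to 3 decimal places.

PAF ≈ 0.330

p₁ = 0.27, p₀ = 0.15.
Overall risk P(Y=1) = π·p₁ + (1−π)·p₀ = 0.615×0.27 + 0.385×0.15 = 0.2238.
Under exogeneity, PAF = [P(Y=1) − p₀] / P(Y=1).
PAF = (0.2238 − 0.15) / 0.2238 ≈ 0.3298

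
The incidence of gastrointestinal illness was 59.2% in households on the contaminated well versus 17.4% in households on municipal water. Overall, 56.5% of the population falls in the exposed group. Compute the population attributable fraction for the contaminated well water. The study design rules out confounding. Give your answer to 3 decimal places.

PAF ≈ 0.576

p₁ = 0.592, p₀ = 0.174.
Overall risk P(Y=1) = π·p₁ + (1−π)·p₀ = 0.565×0.592 + 0.435×0.174 = 0.41017.
Under exogeneity, PAF = [P(Y=1) − p₀] / P(Y=1).
PAF = (0.41017 − 0.174) / 0.41017 ≈ 0.5758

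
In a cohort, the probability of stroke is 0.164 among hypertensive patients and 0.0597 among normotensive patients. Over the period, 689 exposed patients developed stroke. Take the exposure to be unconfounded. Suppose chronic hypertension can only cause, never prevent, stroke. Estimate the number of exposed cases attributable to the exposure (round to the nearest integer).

Let p₁ = 0.164, p₀ = 0.0597.
PN = (p₁ − p₀)/p₁ = (0.164 − 0.0597) / 0.164 ≈ 0.63598.
Attributable cases ≈ PN × (exposed cases) = 0.63598 × 689 ≈ 438.19.

about 438 cases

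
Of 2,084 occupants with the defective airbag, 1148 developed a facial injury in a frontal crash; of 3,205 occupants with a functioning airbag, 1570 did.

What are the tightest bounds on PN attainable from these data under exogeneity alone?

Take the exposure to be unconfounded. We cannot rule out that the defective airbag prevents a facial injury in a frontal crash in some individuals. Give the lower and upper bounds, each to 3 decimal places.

0.111 ≤ PN ≤ 0.926

p₁ = P(outcome | exposed) = 1148/2084 = 0.55086
p₀ = P(outcome | unexposed) = 1570/3205 = 0.48986
Under exogeneity alone the bounds on PN are max{0,(p₁−p₀)/p₁} ≤ PN ≤ min{1,(1−p₀)/p₁}.
  lower = (p₁ − p₀)/p₁ = 0.061004 / 0.55086 ≈ 0.1107
  upper = min{1, (1 − p₀)/p₁} = 0.51014 / 0.55086 ≈ 0.9261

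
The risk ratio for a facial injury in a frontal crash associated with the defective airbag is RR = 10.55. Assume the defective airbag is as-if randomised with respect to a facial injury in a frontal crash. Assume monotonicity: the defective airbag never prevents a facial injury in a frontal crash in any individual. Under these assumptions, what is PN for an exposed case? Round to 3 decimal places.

Under exogeneity and monotonicity, PN = (RR − 1) / RR = 1 − 1/RR.
PN = (10.55 − 1) / 10.55 = 9.55 / 10.55 ≈ 0.9052

PN ≈ 0.905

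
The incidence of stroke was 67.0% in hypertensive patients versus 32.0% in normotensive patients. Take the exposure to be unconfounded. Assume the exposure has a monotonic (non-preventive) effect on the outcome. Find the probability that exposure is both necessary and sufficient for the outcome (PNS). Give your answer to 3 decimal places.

p₁ = 0.67, p₀ = 0.32.
Under exogeneity and monotonicity, PNS = p₁ − p₀.
PNS = 0.67 − 0.32 = 0.35

PNS ≈ 0.350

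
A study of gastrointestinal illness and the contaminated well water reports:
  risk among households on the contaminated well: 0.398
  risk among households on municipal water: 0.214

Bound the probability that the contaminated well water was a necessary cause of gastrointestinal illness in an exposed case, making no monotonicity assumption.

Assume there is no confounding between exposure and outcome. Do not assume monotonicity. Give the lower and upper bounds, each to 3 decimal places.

0.462 ≤ PN ≤ 1.000

Let p₁ = 0.398, p₀ = 0.214.
Under exogeneity alone the bounds on PN are max{0,(p₁−p₀)/p₁} ≤ PN ≤ min{1,(1−p₀)/p₁}.
  lower = (p₁ − p₀)/p₁ = 0.184 / 0.398 ≈ 0.4623
  upper = min{1, (1 − p₀)/p₁} = 0.786 / 0.398 ≈ 1.9749 → capped at 1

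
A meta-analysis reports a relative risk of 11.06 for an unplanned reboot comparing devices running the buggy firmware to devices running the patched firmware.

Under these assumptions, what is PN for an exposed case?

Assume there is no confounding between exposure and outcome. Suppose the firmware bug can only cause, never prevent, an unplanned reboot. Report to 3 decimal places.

PN ≈ 0.910

Under exogeneity and monotonicity, PN = (RR − 1) / RR = 1 − 1/RR.
PN = (11.06 − 1) / 11.06 = 10.06 / 11.06 ≈ 0.9096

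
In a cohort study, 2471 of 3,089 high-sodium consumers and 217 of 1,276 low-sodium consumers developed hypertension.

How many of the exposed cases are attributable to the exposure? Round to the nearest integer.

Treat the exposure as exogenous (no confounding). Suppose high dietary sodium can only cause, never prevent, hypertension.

p₁ = P(outcome | exposed) = 2471/3089 = 0.79994
p₀ = P(outcome | unexposed) = 217/1276 = 0.17006
PN = (p₁ − p₀)/p₁ = (0.79994 − 0.17006) / 0.79994 ≈ 0.78740.
Attributable cases ≈ PN × (exposed cases) = 0.78740 × 2471 ≈ 1945.68.

about 1946 cases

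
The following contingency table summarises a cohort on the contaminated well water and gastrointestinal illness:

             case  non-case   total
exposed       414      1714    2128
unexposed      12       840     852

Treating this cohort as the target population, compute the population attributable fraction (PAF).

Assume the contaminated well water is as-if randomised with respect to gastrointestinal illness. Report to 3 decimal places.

p₁ = P(outcome | exposed) = 414/2128 = 0.19455
p₀ = P(outcome | unexposed) = 12/852 = 0.014085
Exposure prevalence π = 2128/2980 = 0.71409; overall risk P(Y=1) = 0.14295.
Under exogeneity, PAF = [P(Y=1) − p₀]/P(Y=1).
PAF = (0.14295 − 0.014085) / 0.14295 ≈ 0.9015

PAF ≈ 0.901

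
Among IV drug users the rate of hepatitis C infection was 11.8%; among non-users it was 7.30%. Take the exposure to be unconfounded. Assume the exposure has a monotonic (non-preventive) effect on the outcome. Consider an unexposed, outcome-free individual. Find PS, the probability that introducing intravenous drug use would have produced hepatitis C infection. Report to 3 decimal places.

PS ≈ 0.049

p₁ = 0.118, p₀ = 0.073.
Under exogeneity and monotonicity, PS = (p₁ − p₀) / (1 − p₀).
PS = (0.118 − 0.073) / (1 − 0.073) = 0.045 / 0.927 ≈ 0.0485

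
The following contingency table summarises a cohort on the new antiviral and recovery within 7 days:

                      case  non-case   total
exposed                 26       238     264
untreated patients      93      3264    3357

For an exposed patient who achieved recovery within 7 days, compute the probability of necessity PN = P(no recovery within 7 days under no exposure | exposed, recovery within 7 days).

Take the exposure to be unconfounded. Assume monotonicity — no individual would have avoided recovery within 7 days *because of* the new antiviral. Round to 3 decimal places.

p₁ = P(outcome | exposed) = 26/264 = 0.098485
p₀ = P(outcome | unexposed) = 93/3357 = 0.027703
Under exogeneity and monotonicity, PN = (p₁ − p₀) / p₁.
PN = (0.098485 − 0.027703) / 0.098485 = 0.070782 / 0.098485 ≈ 0.7187

PN ≈ 0.719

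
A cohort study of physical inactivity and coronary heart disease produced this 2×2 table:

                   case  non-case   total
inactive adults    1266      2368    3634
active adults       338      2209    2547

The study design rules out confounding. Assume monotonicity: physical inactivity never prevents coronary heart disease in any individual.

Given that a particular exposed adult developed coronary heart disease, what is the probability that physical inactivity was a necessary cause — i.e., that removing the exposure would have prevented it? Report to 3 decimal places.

PN ≈ 0.619

p₁ = P(outcome | exposed) = 1266/3634 = 0.34838
p₀ = P(outcome | unexposed) = 338/2547 = 0.13271
Under exogeneity and monotonicity, PN = (p₁ − p₀)/p₁.
PN = (0.34838 − 0.13271) / 0.34838 ≈ 0.6191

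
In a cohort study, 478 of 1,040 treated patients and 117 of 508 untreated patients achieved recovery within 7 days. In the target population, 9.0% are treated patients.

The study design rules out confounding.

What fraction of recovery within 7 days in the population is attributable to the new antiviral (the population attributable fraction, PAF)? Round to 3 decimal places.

PAF ≈ 0.082

p₁ = P(outcome | exposed) = 478/1040 = 0.45962
p₀ = P(outcome | unexposed) = 117/508 = 0.23031
Overall risk P(Y=1) = π·p₁ + (1−π)·p₀ = 0.09×0.45962 + 0.91×0.23031 = 0.25095.
Under exogeneity, PAF = [P(Y=1) − p₀] / P(Y=1).
PAF = (0.25095 − 0.23031) / 0.25095 ≈ 0.0822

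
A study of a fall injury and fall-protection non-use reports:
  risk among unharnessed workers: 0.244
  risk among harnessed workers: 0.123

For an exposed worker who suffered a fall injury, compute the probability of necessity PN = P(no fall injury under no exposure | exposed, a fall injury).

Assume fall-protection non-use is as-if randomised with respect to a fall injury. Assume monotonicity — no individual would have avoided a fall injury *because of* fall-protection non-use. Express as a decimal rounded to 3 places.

Let p₁ = 0.244, p₀ = 0.123.
Under exogeneity and monotonicity, PN = (p₁ − p₀) / p₁.
PN = (0.244 − 0.123) / 0.244 = 0.121 / 0.244 ≈ 0.4959

PN ≈ 0.496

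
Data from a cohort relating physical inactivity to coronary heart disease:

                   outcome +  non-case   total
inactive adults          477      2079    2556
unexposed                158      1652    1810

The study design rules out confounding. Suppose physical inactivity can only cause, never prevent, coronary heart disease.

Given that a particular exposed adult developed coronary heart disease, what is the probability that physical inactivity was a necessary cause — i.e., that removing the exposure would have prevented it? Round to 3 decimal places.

PN ≈ 0.532

p₁ = P(outcome | exposed) = 477/2556 = 0.18662
p₀ = P(outcome | unexposed) = 158/1810 = 0.087293
Under exogeneity and monotonicity, PN = (p₁ − p₀) / p₁.
PN = (0.18662 − 0.087293) / 0.18662 = 0.099327 / 0.18662 ≈ 0.5322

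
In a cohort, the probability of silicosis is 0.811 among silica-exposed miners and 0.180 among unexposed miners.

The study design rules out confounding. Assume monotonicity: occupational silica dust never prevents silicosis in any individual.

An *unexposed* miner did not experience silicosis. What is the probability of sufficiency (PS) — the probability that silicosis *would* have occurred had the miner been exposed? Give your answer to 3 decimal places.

Let p₁ = 0.811, p₀ = 0.18.
Under exogeneity and monotonicity, PS = (p₁ − p₀) / (1 − p₀).
PS = (0.811 − 0.18) / (1 − 0.18) = 0.631 / 0.82 ≈ 0.7695

PS ≈ 0.770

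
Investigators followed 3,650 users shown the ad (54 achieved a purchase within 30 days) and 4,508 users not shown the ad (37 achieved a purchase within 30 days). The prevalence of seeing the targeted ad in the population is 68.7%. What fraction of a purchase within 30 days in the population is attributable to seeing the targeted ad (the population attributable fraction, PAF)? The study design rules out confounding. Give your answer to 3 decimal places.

PAF ≈ 0.355

p₁ = P(outcome | exposed) = 54/3650 = 0.014795
p₀ = P(outcome | unexposed) = 37/4508 = 0.0082076
Overall risk P(Y=1) = π·p₁ + (1−π)·p₀ = 0.687×0.014795 + 0.313×0.0082076 = 0.012733.
Under exogeneity, PAF = [P(Y=1) − p₀] / P(Y=1).
PAF = (0.012733 − 0.0082076) / 0.012733 ≈ 0.3554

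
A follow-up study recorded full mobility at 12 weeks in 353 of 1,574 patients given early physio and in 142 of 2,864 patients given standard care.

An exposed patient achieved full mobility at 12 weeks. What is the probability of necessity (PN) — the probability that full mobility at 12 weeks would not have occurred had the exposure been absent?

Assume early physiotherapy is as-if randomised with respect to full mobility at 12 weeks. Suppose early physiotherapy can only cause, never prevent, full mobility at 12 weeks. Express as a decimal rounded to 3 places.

PN ≈ 0.779

p₁ = P(outcome | exposed) = 353/1574 = 0.22427
p₀ = P(outcome | unexposed) = 142/2864 = 0.049581
Under exogeneity and monotonicity, PN = (p₁ − p₀) / p₁.
PN = (0.22427 − 0.049581) / 0.22427 = 0.17469 / 0.22427 ≈ 0.7789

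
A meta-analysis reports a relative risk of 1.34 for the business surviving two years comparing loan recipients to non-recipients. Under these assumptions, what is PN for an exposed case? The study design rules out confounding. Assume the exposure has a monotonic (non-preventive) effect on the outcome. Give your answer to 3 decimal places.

Under exogeneity and monotonicity, PN = (RR − 1) / RR = 1 − 1/RR.
PN = (1.34 − 1) / 1.34 = 0.34 / 1.34 ≈ 0.2537

PN ≈ 0.254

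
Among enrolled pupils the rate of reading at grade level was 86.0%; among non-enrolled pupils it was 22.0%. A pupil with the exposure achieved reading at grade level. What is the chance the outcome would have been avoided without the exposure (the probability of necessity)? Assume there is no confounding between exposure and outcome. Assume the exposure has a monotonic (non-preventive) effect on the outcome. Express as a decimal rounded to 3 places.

PN ≈ 0.744

p₁ = 0.86, p₀ = 0.22.
Under exogeneity and monotonicity, PN = (p₁ − p₀) / p₁.
PN = (0.86 − 0.22) / 0.86 = 0.64 / 0.86 ≈ 0.7442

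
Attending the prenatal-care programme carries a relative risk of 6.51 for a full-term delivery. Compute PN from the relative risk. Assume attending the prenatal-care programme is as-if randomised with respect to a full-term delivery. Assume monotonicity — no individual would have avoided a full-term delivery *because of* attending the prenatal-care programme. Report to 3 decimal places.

Under exogeneity and monotonicity, PN = (RR − 1) / RR = 1 − 1/RR.
PN = (6.51 − 1) / 6.51 = 5.51 / 6.51 ≈ 0.8464

PN ≈ 0.846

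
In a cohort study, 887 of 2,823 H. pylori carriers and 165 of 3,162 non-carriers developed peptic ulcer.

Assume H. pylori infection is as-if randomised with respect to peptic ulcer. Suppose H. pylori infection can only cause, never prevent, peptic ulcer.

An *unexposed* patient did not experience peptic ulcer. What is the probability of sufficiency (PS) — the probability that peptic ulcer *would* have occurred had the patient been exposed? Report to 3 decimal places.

PS ≈ 0.276

p₁ = P(outcome | exposed) = 887/2823 = 0.3142
p₀ = P(outcome | unexposed) = 165/3162 = 0.052182
Under exogeneity and monotonicity, PS = (p₁ − p₀) / (1 − p₀).
PS = (0.3142 − 0.052182) / (1 − 0.052182) = 0.26202 / 0.94782 ≈ 0.2764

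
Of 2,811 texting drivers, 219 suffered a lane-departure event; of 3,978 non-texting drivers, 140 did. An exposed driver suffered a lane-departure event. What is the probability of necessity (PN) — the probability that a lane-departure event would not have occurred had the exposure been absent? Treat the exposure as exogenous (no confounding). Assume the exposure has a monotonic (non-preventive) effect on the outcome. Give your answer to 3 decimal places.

PN ≈ 0.548

p₁ = P(outcome | exposed) = 219/2811 = 0.077908
p₀ = P(outcome | unexposed) = 140/3978 = 0.035194
Under exogeneity and monotonicity, PN = (p₁ − p₀) / p₁.
PN = (0.077908 − 0.035194) / 0.077908 = 0.042715 / 0.077908 ≈ 0.5483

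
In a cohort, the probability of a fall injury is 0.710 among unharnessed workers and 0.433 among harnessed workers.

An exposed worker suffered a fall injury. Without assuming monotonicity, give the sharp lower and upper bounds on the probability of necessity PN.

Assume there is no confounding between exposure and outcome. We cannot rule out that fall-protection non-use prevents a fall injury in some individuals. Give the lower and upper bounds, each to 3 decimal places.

Let p₁ = 0.71, p₀ = 0.433.
Under exogeneity alone the bounds on PN are max{0,(p₁−p₀)/p₁} ≤ PN ≤ min{1,(1−p₀)/p₁}.
  lower = (p₁ − p₀)/p₁ = 0.277 / 0.71 ≈ 0.3901
  upper = min{1, (1 − p₀)/p₁} = 0.567 / 0.71 ≈ 0.7986

0.390 ≤ PN ≤ 0.799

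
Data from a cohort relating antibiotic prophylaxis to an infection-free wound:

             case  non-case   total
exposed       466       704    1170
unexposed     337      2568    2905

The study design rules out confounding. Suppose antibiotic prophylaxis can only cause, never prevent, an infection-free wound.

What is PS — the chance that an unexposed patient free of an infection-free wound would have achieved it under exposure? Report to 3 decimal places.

p₁ = P(outcome | exposed) = 466/1170 = 0.39829
p₀ = P(outcome | unexposed) = 337/2905 = 0.11601
Under exogeneity and monotonicity, PS = (p₁ − p₀) / (1 − p₀).
PS = (0.39829 − 0.11601) / (1 − 0.11601) = 0.28228 / 0.88399 ≈ 0.3193

PS ≈ 0.319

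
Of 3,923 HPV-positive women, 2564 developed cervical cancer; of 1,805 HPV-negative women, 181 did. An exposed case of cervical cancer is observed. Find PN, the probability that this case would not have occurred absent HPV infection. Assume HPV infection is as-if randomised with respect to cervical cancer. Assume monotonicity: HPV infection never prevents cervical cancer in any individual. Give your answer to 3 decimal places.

p₁ = P(outcome | exposed) = 2564/3923 = 0.65358
p₀ = P(outcome | unexposed) = 181/1805 = 0.10028
Under exogeneity and monotonicity, PN = (p₁ − p₀) / p₁.
PN = (0.65358 − 0.10028) / 0.65358 = 0.5533 / 0.65358 ≈ 0.8466

PN ≈ 0.847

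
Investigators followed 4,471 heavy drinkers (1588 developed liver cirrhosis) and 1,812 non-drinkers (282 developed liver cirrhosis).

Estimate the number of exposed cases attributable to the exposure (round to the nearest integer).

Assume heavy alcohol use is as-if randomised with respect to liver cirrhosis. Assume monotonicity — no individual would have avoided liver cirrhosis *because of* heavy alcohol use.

p₁ = P(outcome | exposed) = 1588/4471 = 0.35518
p₀ = P(outcome | unexposed) = 282/1812 = 0.15563
PN = (p₁ − p₀)/p₁ = (0.35518 − 0.15563) / 0.35518 ≈ 0.56183.
Attributable cases ≈ PN × (exposed cases) = 0.56183 × 1588 ≈ 892.18.

about 892 cases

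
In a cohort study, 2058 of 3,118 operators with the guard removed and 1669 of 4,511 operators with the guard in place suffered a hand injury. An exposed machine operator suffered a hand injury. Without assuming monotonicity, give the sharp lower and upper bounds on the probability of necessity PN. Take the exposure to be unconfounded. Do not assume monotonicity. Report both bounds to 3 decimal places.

p₁ = P(outcome | exposed) = 2058/3118 = 0.66004
p₀ = P(outcome | unexposed) = 1669/4511 = 0.36998
Under exogeneity alone the bounds on PN are max{0,(p₁−p₀)/p₁} ≤ PN ≤ min{1,(1−p₀)/p₁}.
  lower = (p₁ − p₀)/p₁ = 0.29005 / 0.66004 ≈ 0.4395
  upper = min{1, (1 − p₀)/p₁} = 0.63002 / 0.66004 ≈ 0.9545

0.439 ≤ PN ≤ 0.955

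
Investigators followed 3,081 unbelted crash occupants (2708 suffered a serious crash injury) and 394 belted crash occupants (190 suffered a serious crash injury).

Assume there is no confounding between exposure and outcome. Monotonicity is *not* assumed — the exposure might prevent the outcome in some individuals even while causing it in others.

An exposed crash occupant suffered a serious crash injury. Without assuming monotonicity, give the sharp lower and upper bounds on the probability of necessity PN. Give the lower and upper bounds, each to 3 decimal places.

0.451 ≤ PN ≤ 0.589

p₁ = P(outcome | exposed) = 2708/3081 = 0.87894
p₀ = P(outcome | unexposed) = 190/394 = 0.48223
Under exogeneity alone the bounds on PN are max{0,(p₁−p₀)/p₁} ≤ PN ≤ min{1,(1−p₀)/p₁}.
  lower = (p₁ − p₀)/p₁ = 0.3967 / 0.87894 ≈ 0.4513
  upper = min{1, (1 − p₀)/p₁} = 0.51777 / 0.87894 ≈ 0.5891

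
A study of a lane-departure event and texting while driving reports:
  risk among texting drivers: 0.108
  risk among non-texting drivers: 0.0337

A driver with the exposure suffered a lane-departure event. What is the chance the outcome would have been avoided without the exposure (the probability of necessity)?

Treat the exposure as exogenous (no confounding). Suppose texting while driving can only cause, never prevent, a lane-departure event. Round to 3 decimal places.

PN ≈ 0.688

Let p₁ = 0.108, p₀ = 0.0337.
Under exogeneity and monotonicity, PN = (p₁ − p₀) / p₁.
PN = (0.108 − 0.0337) / 0.108 = 0.0743 / 0.108 ≈ 0.6880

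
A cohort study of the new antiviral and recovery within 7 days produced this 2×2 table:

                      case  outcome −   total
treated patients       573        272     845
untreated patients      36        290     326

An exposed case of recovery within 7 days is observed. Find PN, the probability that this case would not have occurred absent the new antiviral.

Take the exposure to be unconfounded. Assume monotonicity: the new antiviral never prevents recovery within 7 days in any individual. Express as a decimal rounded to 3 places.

p₁ = P(outcome | exposed) = 573/845 = 0.67811
p₀ = P(outcome | unexposed) = 36/326 = 0.11043
Under exogeneity and monotonicity, PN = (p₁ − p₀)/p₁.
PN = (0.67811 − 0.11043) / 0.67811 ≈ 0.8372

PN ≈ 0.837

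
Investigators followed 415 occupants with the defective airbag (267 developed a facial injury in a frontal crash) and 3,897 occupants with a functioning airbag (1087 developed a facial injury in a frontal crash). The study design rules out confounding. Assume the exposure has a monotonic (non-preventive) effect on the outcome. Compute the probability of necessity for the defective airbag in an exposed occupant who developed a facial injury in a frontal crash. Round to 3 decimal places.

p₁ = P(outcome | exposed) = 267/415 = 0.64337
p₀ = P(outcome | unexposed) = 1087/3897 = 0.27893
Under exogeneity and monotonicity, PN = (p₁ − p₀) / p₁.
PN = (0.64337 − 0.27893) / 0.64337 = 0.36444 / 0.64337 ≈ 0.5665

PN ≈ 0.566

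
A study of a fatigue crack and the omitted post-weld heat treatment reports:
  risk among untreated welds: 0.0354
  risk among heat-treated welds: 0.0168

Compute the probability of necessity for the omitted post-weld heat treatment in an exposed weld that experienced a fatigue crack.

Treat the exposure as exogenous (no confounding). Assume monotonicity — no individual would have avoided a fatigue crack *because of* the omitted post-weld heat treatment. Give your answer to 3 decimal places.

PN ≈ 0.525

Let p₁ = 0.0354, p₀ = 0.0168.
Under exogeneity and monotonicity, PN = (p₁ − p₀) / p₁.
PN = (0.0354 − 0.0168) / 0.0354 = 0.0186 / 0.0354 ≈ 0.5254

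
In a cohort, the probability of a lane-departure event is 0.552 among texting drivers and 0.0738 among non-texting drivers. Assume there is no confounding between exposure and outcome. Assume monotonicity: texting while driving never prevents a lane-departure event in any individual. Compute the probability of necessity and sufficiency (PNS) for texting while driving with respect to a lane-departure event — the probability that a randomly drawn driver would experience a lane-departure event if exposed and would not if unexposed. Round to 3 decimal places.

Let p₁ = 0.552, p₀ = 0.0738.
Under exogeneity and monotonicity, PNS = p₁ − p₀.
PNS = 0.552 − 0.0738 = 0.4782

PNS ≈ 0.478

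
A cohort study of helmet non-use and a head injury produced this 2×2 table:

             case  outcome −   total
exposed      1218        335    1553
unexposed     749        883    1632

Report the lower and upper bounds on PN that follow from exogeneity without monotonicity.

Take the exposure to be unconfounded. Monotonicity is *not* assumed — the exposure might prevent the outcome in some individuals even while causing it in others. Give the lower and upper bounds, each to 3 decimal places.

p₁ = P(outcome | exposed) = 1218/1553 = 0.78429
p₀ = P(outcome | unexposed) = 749/1632 = 0.45895
Under exogeneity alone the bounds on PN are max{0,(p₁−p₀)/p₁} ≤ PN ≤ min{1,(1−p₀)/p₁}.
  lower = (p₁ − p₀)/p₁ = 0.32534 / 0.78429 ≈ 0.4148
  upper = min{1, (1 − p₀)/p₁} = 0.54105 / 0.78429 ≈ 0.6899

0.415 ≤ PN ≤ 0.690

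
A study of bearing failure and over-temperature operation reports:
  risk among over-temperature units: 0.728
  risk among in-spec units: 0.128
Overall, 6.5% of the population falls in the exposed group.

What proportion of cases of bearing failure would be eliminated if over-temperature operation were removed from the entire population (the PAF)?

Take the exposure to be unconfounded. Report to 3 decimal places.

PAF ≈ 0.234

Let p₁ = 0.728, p₀ = 0.128.
Overall risk P(Y=1) = π·p₁ + (1−π)·p₀ = 0.065×0.728 + 0.935×0.128 = 0.167.
Under exogeneity, PAF = [P(Y=1) − p₀] / P(Y=1).
PAF = (0.167 − 0.128) / 0.167 ≈ 0.2335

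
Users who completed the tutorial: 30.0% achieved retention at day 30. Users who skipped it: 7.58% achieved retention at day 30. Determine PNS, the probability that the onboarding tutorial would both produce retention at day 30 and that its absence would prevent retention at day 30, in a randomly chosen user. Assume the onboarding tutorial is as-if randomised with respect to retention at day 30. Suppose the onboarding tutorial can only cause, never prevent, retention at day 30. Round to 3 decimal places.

PNS ≈ 0.224

p₁ = 0.3, p₀ = 0.0758.
Under exogeneity and monotonicity, PNS = p₁ − p₀.
PNS = 0.3 − 0.0758 = 0.2242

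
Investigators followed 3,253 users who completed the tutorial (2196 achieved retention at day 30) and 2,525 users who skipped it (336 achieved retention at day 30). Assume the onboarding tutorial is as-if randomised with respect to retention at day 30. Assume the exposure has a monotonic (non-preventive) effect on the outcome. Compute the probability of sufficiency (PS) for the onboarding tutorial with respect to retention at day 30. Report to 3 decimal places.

PS ≈ 0.625

p₁ = P(outcome | exposed) = 2196/3253 = 0.67507
p₀ = P(outcome | unexposed) = 336/2525 = 0.13307
Under exogeneity and monotonicity, PS = (p₁ − p₀) / (1 − p₀).
PS = (0.67507 − 0.13307) / (1 − 0.13307) = 0.542 / 0.86693 ≈ 0.6252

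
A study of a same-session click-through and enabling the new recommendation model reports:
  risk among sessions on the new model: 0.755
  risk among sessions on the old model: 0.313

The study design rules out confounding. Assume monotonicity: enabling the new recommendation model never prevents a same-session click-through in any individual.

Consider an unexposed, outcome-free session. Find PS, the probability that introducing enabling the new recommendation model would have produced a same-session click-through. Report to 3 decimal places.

PS ≈ 0.643

Let p₁ = 0.755, p₀ = 0.313.
Under exogeneity and monotonicity, PS = (p₁ − p₀) / (1 − p₀).
PS = (0.755 − 0.313) / (1 − 0.313) = 0.442 / 0.687 ≈ 0.6434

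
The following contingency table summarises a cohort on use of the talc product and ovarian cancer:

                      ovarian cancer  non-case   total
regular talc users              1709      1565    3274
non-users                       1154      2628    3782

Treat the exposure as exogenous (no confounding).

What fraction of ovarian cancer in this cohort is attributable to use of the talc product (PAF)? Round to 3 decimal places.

p₁ = P(outcome | exposed) = 1709/3274 = 0.52199
p₀ = P(outcome | unexposed) = 1154/3782 = 0.30513
Exposure prevalence π = 3274/7056 = 0.464; overall risk P(Y=1) = 0.40575.
Under exogeneity, PAF = [P(Y=1) − p₀]/P(Y=1).
PAF = (0.40575 − 0.30513) / 0.40575 ≈ 0.2480

PAF ≈ 0.248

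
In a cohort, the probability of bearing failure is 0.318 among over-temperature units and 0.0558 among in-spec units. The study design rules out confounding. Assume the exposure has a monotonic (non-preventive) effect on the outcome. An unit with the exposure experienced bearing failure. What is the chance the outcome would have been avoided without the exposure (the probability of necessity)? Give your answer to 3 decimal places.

PN ≈ 0.825

Let p₁ = 0.318, p₀ = 0.0558.
Under exogeneity and monotonicity, PN = (p₁ − p₀) / p₁.
PN = (0.318 − 0.0558) / 0.318 = 0.2622 / 0.318 ≈ 0.8245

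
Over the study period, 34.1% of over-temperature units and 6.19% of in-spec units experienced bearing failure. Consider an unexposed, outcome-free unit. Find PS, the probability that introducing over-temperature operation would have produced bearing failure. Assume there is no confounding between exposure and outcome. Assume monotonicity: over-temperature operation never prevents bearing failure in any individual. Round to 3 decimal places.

p₁ = 0.341, p₀ = 0.0619.
Under exogeneity and monotonicity, PS = (p₁ − p₀) / (1 − p₀).
PS = (0.341 − 0.0619) / (1 − 0.0619) = 0.2791 / 0.9381 ≈ 0.2975

PS ≈ 0.298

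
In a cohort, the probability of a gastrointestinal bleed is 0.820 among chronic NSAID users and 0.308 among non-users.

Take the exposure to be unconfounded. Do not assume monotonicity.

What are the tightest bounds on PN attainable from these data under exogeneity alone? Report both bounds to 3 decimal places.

0.624 ≤ PN ≤ 0.844

Let p₁ = 0.82, p₀ = 0.308.
Under exogeneity alone the bounds on PN are max{0,(p₁−p₀)/p₁} ≤ PN ≤ min{1,(1−p₀)/p₁}.
  lower = (p₁ − p₀)/p₁ = 0.512 / 0.82 ≈ 0.6244
  upper = min{1, (1 − p₀)/p₁} = 0.692 / 0.82 ≈ 0.8439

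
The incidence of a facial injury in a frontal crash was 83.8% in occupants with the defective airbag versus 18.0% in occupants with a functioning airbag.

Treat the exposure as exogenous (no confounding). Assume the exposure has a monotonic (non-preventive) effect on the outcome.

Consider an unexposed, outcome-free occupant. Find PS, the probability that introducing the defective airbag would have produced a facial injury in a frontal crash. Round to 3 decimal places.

p₁ = 0.838, p₀ = 0.18.
Under exogeneity and monotonicity, PS = (p₁ − p₀) / (1 − p₀).
PS = (0.838 − 0.18) / (1 − 0.18) = 0.658 / 0.82 ≈ 0.8024

PS ≈ 0.802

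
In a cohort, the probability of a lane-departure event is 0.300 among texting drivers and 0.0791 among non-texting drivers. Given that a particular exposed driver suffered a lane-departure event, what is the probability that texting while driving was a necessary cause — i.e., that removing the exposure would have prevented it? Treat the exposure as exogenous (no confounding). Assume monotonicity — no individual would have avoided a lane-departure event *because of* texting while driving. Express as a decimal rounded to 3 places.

Let p₁ = 0.3, p₀ = 0.0791.
Under exogeneity and monotonicity, PN = (p₁ − p₀) / p₁.
PN = (0.3 − 0.0791) / 0.3 = 0.2209 / 0.3 ≈ 0.7363

PN ≈ 0.736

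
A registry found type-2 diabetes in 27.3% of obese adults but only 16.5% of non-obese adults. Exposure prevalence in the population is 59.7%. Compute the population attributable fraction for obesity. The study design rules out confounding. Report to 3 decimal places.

PAF ≈ 0.281

p₁ = 0.273, p₀ = 0.165.
Overall risk P(Y=1) = π·p₁ + (1−π)·p₀ = 0.597×0.273 + 0.403×0.165 = 0.22948.
Under exogeneity, PAF = [P(Y=1) − p₀] / P(Y=1).
PAF = (0.22948 − 0.165) / 0.22948 ≈ 0.2810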